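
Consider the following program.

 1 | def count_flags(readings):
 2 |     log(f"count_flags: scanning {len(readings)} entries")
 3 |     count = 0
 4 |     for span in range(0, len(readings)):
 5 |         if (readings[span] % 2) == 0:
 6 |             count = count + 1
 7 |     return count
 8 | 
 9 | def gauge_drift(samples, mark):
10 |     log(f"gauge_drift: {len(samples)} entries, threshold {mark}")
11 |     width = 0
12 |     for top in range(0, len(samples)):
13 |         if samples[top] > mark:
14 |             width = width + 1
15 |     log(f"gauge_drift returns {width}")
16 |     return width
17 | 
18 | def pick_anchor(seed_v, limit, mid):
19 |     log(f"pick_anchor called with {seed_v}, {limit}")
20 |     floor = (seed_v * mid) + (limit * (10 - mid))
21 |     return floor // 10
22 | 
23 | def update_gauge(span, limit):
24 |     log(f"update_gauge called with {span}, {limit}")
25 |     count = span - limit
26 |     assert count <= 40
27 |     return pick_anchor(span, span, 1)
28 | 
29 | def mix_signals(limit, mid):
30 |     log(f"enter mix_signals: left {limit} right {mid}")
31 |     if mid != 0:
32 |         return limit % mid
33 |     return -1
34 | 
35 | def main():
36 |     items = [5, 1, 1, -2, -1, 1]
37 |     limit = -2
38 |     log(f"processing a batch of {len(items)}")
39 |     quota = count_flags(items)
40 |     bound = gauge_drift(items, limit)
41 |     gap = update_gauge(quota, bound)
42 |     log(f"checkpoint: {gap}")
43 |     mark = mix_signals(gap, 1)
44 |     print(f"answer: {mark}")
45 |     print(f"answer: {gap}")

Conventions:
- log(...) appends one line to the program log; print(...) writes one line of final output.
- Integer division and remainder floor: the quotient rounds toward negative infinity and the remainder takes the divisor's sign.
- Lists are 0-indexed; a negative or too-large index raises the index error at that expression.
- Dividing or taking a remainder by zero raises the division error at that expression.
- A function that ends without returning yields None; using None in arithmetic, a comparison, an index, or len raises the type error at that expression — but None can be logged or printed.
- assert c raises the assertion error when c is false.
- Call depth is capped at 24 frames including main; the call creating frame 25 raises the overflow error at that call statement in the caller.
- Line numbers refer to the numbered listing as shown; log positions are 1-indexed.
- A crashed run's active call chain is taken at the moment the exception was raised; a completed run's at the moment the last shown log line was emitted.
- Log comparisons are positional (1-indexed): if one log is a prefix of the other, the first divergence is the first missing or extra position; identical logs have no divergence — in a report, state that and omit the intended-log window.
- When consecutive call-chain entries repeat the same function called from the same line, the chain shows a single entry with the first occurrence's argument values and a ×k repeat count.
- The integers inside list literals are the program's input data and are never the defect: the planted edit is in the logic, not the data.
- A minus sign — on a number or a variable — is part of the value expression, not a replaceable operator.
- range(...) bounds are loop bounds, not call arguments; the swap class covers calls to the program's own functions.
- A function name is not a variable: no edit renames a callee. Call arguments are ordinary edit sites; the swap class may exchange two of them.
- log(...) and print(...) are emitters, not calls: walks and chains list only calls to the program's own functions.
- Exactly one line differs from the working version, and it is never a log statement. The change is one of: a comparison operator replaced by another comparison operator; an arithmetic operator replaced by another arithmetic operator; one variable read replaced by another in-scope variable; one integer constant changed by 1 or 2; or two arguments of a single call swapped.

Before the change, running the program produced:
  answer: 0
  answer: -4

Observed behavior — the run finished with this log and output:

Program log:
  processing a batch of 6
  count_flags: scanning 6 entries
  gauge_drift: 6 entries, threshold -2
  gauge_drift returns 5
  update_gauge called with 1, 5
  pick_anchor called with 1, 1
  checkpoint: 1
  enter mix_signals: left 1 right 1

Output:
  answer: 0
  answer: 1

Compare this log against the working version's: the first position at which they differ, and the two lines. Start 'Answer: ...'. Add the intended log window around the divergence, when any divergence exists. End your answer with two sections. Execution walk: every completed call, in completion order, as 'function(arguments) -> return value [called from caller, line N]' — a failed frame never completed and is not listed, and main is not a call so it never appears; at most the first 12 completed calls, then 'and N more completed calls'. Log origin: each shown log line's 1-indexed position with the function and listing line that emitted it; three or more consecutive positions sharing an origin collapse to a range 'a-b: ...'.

Answer: position 6 — shown 'pick_anchor called with 1, 1', intended 'pick_anchor called with 1, -4'.
Intended log window:
  4: gauge_drift returns 5
  5: update_gauge called with 1, 5
  6: pick_anchor called with 1, -4
  7: checkpoint: -4
Execution walk:
  count_flags([5, 1, 1, -2, -1, 1]) -> 1  [called from main, line 39]
  gauge_drift([5, 1, 1, -2, -1, 1], -2) -> 5  [called from main, line 40]
  pick_anchor(1, 1, 1) -> 1  [called from update_gauge, line 27]
  update_gauge(1, 5) -> 1  [called from main, line 41]
  mix_signals(1, 1) -> 0  [called from main, line 43]
Origin of each log line:
  1: logged in main at line 38
  2: logged in count_flags at line 2
  3: logged in gauge_drift at line 10
  4: logged in gauge_drift at line 15
  5: logged in update_gauge at line 24
  6: logged in pick_anchor at line 19
  7: logged in main at line 42
  8: logged in mix_signals at line 30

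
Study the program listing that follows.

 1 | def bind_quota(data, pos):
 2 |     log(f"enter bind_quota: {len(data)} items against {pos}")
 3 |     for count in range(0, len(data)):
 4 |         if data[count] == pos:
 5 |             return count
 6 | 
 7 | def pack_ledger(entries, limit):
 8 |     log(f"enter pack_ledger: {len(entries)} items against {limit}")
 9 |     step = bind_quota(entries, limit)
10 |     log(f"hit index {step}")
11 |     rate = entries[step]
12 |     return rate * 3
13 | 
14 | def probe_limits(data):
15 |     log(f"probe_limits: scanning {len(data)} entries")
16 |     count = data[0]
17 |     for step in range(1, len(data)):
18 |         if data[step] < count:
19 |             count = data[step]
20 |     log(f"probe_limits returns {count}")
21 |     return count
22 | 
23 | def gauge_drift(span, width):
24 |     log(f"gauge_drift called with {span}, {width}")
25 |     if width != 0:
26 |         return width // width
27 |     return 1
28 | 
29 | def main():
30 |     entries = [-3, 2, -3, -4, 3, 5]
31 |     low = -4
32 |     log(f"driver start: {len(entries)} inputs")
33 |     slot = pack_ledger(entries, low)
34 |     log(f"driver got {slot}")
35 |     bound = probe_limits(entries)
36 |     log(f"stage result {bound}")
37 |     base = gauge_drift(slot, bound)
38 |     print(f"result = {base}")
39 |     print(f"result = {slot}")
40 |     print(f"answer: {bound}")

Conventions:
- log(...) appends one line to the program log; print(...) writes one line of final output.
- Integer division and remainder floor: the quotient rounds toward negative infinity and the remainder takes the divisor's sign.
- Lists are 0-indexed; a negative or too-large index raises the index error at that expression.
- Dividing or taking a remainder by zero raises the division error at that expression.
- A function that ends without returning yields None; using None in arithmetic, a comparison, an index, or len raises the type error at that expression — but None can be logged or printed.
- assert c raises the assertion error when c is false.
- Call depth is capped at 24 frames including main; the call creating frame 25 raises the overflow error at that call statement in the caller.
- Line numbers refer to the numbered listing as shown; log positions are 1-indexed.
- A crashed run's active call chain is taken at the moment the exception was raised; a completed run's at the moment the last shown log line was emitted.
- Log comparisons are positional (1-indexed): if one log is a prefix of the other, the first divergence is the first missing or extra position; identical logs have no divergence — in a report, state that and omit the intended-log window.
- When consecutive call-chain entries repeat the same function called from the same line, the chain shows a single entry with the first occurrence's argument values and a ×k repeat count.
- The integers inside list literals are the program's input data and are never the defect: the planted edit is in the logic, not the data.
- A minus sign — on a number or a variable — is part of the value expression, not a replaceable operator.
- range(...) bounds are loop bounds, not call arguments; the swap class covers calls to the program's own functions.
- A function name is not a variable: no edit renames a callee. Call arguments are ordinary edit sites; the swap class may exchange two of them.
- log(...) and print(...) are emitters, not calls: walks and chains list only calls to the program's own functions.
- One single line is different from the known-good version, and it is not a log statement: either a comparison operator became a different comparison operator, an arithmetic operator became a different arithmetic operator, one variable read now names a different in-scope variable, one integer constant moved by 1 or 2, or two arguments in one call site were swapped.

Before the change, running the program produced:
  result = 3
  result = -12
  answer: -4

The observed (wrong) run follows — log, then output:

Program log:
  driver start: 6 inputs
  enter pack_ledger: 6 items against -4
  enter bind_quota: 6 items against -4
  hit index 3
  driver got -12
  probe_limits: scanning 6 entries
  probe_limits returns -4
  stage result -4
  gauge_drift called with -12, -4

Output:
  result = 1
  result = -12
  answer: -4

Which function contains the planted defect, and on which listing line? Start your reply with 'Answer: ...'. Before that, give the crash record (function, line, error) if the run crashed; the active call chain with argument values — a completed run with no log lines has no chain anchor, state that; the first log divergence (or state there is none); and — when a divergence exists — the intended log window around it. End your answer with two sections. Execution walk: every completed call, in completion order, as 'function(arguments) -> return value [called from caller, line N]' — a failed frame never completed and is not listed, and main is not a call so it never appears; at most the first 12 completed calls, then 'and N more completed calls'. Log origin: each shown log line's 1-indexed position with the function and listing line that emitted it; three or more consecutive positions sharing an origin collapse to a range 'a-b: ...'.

Answer: the defect is in gauge_drift at line 26.
The tell: The logs agree in full; only the final output differs.
Call chain: main -> gauge_drift(-12, -4) (called at line 37).
First divergence: none — the logs agree in full.
Execution walk:
  bind_quota([-3, 2, -3, -4, 3, 5], -4) -> 3  [called from pack_ledger, line 9]
  pack_ledger([-3, 2, -3, -4, 3, 5], -4) -> -12  [called from main, line 33]
  probe_limits([-3, 2, -3, -4, 3, 5]) -> -4  [called from main, line 35]
  gauge_drift(-12, -4) -> 1  [called from main, line 37]
Log origins:
  1: emitted by main (line 32)
  2: emitted by pack_ledger (line 8)
  3: emitted by bind_quota (line 2)
  4: emitted by pack_ledger (line 10)
  5: emitted by main (line 34)
  6: emitted by probe_limits (line 15)
  7: emitted by probe_limits (line 20)
  8: emitted by main (line 36)
  9: emitted by gauge_drift (line 24)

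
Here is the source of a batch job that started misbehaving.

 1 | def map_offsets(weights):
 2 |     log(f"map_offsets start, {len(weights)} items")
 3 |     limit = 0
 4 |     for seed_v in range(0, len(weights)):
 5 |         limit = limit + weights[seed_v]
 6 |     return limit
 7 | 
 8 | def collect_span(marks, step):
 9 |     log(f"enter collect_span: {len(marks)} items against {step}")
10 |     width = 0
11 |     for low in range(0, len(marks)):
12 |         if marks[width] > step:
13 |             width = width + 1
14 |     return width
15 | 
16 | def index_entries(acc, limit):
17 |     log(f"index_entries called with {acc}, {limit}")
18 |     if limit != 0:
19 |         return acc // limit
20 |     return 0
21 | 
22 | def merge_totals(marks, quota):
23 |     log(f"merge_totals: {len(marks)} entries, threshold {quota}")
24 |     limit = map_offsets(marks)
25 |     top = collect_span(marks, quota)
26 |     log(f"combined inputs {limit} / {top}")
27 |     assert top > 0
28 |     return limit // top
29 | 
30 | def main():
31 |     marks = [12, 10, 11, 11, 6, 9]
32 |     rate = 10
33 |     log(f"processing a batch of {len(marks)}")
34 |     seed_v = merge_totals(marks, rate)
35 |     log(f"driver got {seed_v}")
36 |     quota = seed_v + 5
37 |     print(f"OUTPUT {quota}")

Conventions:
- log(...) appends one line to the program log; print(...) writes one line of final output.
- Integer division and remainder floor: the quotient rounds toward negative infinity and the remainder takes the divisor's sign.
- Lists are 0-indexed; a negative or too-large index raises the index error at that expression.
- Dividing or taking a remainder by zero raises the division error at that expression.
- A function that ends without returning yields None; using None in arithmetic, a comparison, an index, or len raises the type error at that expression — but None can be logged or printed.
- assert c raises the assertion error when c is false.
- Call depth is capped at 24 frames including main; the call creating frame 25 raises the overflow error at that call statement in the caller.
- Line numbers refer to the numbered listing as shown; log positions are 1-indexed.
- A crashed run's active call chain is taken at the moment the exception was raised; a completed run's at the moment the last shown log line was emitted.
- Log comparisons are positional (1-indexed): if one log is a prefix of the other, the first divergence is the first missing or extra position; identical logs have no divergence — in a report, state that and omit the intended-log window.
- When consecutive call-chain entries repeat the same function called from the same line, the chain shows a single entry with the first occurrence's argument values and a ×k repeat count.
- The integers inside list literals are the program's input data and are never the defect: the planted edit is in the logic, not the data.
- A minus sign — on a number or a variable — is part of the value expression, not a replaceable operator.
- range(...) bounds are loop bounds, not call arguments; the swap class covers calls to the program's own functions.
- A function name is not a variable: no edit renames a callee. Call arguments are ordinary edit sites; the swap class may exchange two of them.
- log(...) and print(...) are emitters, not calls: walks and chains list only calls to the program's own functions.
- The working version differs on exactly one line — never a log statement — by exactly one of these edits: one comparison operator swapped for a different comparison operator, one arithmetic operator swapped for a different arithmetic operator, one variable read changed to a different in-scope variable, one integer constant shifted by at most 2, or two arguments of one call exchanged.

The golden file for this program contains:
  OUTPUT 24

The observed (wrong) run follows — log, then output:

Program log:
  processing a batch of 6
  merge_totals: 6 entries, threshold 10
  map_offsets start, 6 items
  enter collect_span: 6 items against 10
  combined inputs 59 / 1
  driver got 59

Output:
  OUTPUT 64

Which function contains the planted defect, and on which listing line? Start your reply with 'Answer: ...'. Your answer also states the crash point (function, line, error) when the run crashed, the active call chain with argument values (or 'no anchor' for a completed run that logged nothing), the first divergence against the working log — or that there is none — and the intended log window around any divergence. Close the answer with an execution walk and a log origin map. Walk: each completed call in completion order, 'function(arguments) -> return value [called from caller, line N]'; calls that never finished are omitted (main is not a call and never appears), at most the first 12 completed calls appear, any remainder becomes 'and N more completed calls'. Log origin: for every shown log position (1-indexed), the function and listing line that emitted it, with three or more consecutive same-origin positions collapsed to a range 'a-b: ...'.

Answer: the defect is in collect_span at line 12.
Core observation: The earliest visible damage is log position 5 — 'combined inputs 59 / 1' rather than the intended 'combined inputs 59 / 3'.
Call chain: main.
First divergence: position 5 — shown 'combined inputs 59 / 1', intended 'combined inputs 59 / 3'.
Intended log window:
  3: map_offsets start, 6 items
  4: enter collect_span: 6 items against 10
  5: combined inputs 59 / 3
  6: driver got 19
Execution walk:
  map_offsets([12, 10, 11, 11, 6, 9]) -> 59  [called from merge_totals, line 24]
  collect_span([12, 10, 11, 11, 6, 9], 10) -> 1  [called from merge_totals, line 25]
  merge_totals([12, 10, 11, 11, 6, 9], 10) -> 59  [called from main, line 34]
Log origin:
  1: logged in main at line 33
  2: logged in merge_totals at line 23
  3: logged in map_offsets at line 2
  4: logged in collect_span at line 9
  5: logged in merge_totals at line 26
  6: logged in main at line 35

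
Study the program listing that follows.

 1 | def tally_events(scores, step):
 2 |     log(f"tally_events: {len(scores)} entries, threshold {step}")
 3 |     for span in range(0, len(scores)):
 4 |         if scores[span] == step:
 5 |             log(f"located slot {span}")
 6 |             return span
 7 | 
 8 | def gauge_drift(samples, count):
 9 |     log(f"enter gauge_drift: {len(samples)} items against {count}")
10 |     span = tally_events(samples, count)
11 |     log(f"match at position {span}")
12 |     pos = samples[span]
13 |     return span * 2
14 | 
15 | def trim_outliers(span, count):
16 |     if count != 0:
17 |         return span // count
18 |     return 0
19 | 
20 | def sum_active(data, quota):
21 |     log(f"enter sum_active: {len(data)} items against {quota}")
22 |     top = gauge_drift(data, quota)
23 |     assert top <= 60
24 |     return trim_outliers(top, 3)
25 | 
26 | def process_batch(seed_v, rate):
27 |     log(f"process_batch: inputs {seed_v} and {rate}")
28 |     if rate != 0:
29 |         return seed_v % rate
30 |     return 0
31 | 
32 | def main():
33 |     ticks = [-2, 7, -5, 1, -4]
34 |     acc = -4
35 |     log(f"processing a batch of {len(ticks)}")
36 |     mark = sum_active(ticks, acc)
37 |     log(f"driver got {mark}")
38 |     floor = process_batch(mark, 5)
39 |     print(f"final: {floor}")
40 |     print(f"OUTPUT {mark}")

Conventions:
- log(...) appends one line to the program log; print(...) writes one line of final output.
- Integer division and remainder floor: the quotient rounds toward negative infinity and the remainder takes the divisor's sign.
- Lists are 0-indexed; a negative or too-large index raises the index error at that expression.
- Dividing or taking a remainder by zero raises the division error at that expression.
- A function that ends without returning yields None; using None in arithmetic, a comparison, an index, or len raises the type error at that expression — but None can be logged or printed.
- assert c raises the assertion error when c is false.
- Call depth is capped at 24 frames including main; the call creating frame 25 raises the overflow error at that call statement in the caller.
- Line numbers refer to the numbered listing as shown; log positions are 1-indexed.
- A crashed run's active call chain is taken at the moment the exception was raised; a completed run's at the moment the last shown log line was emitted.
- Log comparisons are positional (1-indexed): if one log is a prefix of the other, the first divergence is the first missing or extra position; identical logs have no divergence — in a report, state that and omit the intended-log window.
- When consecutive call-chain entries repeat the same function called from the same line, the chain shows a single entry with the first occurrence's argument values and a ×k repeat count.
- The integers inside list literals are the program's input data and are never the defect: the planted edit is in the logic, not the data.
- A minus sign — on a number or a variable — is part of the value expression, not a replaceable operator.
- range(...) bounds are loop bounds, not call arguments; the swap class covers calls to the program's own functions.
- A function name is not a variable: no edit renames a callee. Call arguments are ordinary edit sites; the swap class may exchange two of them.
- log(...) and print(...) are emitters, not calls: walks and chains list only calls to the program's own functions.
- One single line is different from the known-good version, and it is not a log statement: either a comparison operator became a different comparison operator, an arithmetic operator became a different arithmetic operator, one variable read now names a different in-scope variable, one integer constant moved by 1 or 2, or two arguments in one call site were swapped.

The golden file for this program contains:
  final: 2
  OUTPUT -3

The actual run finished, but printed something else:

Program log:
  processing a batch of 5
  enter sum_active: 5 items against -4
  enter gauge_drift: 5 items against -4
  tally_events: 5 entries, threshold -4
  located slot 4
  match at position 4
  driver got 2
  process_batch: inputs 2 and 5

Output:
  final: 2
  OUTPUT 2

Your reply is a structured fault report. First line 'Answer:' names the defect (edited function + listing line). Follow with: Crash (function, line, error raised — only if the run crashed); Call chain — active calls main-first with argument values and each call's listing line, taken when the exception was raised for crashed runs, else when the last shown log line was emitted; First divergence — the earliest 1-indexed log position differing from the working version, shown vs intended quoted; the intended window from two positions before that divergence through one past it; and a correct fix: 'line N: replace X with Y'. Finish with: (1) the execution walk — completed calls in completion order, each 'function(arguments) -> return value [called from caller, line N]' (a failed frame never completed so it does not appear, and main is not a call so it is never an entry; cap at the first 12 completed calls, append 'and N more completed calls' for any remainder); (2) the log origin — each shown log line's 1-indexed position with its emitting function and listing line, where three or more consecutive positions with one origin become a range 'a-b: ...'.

Answer: the defect is in gauge_drift at line 13.
The tell: Position 7 is the first bad log line: 'driver got 2' should read 'driver got -3'.
Call chain: main -> process_batch(2, 5) (called at line 38).
First divergence: position 7 — shown 'driver got 2', intended 'driver got -3'.
Intended log window:
  5: located slot 4
  6: match at position 4
  7: driver got -3
  8: process_batch: inputs -3 and 5
Execution walk:
  tally_events([-2, 7, -5, 1, -4], -4) -> 4  [called from gauge_drift, line 10]
  gauge_drift([-2, 7, -5, 1, -4], -4) -> 8  [called from sum_active, line 22]
  trim_outliers(8, 3) -> 2  [called from sum_active, line 24]
  sum_active([-2, 7, -5, 1, -4], -4) -> 2  [called from main, line 36]
  process_batch(2, 5) -> 2  [called from main, line 38]
Log origin:
  1: logged in main at line 35
  2: logged in sum_active at line 21
  3: logged in gauge_drift at line 9
  4: logged in tally_events at line 2
  5: logged in tally_events at line 5
  6: logged in gauge_drift at line 11
  7: logged in main at line 37
  8: logged in process_batch at line 27
A correct fix: line 13: replace `span` with `pos`.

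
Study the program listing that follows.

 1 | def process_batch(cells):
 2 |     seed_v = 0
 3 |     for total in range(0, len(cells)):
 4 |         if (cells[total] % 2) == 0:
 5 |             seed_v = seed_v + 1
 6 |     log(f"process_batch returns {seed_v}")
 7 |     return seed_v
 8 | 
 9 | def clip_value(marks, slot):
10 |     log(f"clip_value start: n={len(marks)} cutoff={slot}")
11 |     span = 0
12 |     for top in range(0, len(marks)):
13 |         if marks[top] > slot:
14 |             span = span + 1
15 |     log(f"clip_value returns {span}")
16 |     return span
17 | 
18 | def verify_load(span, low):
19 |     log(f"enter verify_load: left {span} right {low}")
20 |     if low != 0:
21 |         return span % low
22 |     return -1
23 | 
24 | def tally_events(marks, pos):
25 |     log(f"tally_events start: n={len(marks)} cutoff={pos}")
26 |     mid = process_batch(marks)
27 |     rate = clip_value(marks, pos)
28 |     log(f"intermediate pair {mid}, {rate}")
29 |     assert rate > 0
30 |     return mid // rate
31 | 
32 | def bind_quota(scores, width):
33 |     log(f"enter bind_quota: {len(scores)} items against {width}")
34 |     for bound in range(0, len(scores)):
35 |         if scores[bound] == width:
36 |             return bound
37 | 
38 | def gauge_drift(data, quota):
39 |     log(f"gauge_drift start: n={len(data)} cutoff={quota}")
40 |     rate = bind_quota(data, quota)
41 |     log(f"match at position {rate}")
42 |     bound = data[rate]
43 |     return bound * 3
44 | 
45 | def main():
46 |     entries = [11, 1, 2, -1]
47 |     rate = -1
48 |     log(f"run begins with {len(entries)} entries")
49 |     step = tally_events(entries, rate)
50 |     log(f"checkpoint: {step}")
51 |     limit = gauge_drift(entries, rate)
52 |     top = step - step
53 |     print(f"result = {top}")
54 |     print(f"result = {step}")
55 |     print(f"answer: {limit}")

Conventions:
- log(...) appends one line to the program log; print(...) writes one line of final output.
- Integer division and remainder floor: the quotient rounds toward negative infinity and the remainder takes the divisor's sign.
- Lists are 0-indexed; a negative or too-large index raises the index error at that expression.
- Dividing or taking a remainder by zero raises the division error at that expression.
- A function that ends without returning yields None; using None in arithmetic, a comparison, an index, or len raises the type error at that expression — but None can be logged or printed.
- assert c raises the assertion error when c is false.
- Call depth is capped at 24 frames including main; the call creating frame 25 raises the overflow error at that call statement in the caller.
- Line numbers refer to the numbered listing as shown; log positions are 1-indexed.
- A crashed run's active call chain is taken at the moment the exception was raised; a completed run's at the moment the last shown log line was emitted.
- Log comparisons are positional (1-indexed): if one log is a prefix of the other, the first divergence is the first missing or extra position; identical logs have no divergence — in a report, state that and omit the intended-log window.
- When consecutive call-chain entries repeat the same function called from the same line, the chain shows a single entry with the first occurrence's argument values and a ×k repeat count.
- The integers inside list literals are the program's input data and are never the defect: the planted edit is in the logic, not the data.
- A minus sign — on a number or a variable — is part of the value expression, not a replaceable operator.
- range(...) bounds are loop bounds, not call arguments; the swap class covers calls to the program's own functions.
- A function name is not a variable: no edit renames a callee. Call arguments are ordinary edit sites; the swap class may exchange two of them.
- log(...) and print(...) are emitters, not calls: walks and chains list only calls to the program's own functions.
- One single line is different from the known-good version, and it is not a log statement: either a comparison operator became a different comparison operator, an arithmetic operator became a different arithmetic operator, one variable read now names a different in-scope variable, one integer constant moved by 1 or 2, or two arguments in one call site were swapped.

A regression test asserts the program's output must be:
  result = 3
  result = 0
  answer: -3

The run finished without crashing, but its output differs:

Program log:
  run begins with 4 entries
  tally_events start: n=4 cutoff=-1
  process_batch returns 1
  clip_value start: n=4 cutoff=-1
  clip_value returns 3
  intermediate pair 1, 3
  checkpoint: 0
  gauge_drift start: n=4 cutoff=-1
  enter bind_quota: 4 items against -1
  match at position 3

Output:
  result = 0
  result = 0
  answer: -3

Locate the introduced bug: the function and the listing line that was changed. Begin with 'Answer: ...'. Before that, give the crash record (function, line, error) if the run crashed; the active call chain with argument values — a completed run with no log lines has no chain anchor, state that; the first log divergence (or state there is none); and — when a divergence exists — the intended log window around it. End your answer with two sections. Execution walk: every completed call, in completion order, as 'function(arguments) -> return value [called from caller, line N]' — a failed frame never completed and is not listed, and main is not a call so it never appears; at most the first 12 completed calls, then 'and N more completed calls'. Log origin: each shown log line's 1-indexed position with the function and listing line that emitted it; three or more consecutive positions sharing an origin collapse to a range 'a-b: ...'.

Answer: the defect is in main at line 52.
The tell: Every logged value matches the working version; the printed result is what differs.
Call chain: main -> gauge_drift([11, 1, 2, -1], -1) (called at line 51).
First divergence: none — the logs agree in full.
Execution walk:
  process_batch([11, 1, 2, -1]) -> 1  [called from tally_events, line 26]
  clip_value([11, 1, 2, -1], -1) -> 3  [called from tally_events, line 27]
  tally_events([11, 1, 2, -1], -1) -> 0  [called from main, line 49]
  bind_quota([11, 1, 2, -1], -1) -> 3  [called from gauge_drift, line 40]
  gauge_drift([11, 1, 2, -1], -1) -> -3  [called from main, line 51]
Origin of each log line:
  1: emitted by main (line 48)
  2: emitted by tally_events (line 25)
  3: emitted by process_batch (line 6)
  4: emitted by clip_value (line 10)
  5: emitted by clip_value (line 15)
  6: emitted by tally_events (line 28)
  7: emitted by main (line 50)
  8: emitted by gauge_drift (line 39)
  9: emitted by bind_quota (line 33)
  10: emitted by gauge_drift (line 41)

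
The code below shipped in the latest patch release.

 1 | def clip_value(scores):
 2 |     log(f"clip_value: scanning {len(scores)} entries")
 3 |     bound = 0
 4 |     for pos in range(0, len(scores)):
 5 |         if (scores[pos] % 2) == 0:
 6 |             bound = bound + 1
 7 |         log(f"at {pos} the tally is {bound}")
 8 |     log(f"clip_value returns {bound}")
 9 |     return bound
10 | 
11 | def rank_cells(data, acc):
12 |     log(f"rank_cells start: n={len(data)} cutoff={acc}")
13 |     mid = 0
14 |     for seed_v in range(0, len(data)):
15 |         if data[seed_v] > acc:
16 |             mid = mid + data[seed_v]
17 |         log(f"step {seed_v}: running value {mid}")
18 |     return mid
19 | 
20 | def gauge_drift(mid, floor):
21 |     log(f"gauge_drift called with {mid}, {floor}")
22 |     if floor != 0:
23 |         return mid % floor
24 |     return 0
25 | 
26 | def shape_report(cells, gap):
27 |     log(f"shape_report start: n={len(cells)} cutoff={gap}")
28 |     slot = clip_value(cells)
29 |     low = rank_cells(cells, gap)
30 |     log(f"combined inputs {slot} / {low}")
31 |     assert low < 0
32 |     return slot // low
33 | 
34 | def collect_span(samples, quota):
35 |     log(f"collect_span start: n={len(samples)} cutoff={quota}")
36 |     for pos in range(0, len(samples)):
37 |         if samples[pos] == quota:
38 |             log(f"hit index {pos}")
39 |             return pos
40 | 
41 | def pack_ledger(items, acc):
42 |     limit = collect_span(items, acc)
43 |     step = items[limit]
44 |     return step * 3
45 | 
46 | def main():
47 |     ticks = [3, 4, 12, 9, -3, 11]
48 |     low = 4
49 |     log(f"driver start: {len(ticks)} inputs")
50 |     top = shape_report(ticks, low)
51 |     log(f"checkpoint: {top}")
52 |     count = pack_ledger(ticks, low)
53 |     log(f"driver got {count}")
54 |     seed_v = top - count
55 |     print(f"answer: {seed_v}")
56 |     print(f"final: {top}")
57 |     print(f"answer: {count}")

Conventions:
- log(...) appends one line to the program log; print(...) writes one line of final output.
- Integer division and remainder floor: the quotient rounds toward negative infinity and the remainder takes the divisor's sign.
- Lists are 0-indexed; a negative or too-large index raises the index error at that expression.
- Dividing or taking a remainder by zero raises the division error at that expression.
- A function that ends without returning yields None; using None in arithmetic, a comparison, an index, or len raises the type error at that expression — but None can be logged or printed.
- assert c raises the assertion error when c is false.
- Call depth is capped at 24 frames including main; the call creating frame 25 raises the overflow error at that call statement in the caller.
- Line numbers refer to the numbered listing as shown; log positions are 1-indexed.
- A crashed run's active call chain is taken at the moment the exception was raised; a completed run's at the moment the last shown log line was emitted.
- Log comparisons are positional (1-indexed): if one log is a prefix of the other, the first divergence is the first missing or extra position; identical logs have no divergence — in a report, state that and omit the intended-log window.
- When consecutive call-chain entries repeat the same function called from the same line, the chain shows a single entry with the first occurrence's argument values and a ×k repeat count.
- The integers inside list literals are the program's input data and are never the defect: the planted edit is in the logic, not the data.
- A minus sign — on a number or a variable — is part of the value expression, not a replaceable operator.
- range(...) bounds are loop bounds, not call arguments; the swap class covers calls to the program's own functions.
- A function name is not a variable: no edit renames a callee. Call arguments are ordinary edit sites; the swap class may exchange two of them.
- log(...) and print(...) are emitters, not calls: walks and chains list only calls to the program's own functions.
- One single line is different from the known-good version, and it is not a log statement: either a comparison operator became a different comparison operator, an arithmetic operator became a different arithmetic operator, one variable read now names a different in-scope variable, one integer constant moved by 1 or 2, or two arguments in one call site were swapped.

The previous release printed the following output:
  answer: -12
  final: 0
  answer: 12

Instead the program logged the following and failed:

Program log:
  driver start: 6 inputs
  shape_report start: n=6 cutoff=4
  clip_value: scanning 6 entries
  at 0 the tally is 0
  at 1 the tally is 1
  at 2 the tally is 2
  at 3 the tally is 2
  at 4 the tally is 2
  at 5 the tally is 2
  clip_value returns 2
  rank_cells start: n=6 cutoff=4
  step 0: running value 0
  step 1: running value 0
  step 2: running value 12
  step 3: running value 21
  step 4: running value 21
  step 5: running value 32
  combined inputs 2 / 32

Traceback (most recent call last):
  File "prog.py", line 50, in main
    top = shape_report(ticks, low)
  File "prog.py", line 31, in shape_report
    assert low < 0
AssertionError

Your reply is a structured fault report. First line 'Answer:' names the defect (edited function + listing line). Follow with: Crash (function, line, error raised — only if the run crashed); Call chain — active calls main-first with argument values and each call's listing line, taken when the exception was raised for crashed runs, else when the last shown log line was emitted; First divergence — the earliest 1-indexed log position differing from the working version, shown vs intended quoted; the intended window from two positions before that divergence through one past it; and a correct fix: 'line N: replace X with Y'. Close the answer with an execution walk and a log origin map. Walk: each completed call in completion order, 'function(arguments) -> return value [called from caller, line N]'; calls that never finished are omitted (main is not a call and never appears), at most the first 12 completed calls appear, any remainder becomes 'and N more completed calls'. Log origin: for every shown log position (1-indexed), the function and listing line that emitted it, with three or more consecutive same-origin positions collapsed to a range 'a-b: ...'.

Answer: the defect is in shape_report at line 31.
Key observation: The faulty run's log stops after 18 lines; the working version's next line would be 'checkpoint: 0'.
Crash: shape_report, line 31, AssertionError.
Call chain: main -> shape_report([3, 4, 12, 9, -3, 11], 4) (called at line 50).
First divergence: position 19 — the faulty run's log ends after 18 lines; the working version continues with 'checkpoint: 0'.
Intended log window:
  17: step 5: running value 32
  18: combined inputs 2 / 32
  19: checkpoint: 0
  20: collect_span start: n=6 cutoff=4
Execution walk:
  clip_value([3, 4, 12, 9, -3, 11]) -> 2  [called from shape_report, line 28]
  rank_cells([3, 4, 12, 9, -3, 11], 4) -> 32  [called from shape_report, line 29]
Origin of each log line:
  1: from main, line 49
  2: from shape_report, line 27
  3: from clip_value, line 2
  4-9: from clip_value, line 7
  10: from clip_value, line 8
  11: from rank_cells, line 12
  12-17: from rank_cells, line 17
  18: from shape_report, line 30
A correct fix: line 31: replace `<` with `>`.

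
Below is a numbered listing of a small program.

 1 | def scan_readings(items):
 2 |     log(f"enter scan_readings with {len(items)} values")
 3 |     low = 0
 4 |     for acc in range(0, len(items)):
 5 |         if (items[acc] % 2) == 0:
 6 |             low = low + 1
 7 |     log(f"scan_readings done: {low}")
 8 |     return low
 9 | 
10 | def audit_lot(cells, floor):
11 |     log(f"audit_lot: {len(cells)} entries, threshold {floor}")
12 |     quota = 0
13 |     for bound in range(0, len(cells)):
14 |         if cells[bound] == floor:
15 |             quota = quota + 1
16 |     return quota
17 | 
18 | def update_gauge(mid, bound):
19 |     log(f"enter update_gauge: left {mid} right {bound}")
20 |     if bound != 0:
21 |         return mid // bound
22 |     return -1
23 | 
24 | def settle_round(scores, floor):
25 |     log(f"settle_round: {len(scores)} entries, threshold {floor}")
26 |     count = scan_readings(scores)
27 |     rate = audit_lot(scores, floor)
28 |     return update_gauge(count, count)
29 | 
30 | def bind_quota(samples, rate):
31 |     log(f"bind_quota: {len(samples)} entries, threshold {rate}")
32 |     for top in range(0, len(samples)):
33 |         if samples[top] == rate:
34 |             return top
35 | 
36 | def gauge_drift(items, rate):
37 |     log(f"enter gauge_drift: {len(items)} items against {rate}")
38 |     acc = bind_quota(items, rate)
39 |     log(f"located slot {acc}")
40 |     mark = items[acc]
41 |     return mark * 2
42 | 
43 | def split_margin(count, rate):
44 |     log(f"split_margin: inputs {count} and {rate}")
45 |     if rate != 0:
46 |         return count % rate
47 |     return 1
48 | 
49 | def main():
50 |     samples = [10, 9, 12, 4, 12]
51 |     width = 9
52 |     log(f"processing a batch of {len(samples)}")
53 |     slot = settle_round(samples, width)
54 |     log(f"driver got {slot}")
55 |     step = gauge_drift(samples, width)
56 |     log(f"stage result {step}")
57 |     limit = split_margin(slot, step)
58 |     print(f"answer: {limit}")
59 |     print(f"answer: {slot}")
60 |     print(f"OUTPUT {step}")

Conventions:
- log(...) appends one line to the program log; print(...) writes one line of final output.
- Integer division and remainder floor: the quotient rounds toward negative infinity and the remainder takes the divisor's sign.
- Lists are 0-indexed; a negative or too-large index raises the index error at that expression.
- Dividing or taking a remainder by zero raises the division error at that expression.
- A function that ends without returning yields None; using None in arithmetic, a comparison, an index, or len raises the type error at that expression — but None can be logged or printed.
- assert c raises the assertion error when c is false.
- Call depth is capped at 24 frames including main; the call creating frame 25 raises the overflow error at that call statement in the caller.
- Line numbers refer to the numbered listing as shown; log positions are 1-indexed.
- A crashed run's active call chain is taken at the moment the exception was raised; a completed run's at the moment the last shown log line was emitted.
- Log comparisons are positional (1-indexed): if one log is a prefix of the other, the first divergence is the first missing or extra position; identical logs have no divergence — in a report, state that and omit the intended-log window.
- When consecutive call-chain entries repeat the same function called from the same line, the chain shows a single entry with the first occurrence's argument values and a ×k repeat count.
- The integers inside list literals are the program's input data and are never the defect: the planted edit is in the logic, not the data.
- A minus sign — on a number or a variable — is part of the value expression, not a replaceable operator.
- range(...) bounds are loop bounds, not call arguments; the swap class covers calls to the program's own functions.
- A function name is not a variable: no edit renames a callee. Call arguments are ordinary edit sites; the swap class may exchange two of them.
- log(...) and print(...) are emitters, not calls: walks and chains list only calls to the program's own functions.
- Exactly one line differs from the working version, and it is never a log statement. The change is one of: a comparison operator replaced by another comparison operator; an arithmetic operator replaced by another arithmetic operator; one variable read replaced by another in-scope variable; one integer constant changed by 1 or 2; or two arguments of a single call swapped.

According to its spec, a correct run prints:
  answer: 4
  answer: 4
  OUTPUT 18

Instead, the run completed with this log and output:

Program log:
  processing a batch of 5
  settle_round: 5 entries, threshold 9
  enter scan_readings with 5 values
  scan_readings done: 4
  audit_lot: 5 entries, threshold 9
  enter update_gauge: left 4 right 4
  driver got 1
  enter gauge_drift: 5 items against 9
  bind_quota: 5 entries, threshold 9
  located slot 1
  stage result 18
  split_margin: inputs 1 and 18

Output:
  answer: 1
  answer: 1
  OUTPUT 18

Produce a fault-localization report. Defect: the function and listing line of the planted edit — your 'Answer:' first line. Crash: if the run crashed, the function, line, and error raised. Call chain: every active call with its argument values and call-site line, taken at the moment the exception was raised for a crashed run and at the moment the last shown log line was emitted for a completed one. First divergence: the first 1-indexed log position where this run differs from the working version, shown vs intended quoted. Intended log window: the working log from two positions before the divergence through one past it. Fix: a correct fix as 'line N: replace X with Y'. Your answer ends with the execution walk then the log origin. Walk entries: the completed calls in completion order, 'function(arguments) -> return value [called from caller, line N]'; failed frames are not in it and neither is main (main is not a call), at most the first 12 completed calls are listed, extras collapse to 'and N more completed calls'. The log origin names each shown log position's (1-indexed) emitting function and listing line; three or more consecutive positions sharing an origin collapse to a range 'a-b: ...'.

Answer: the defect is in settle_round at line 28.
The tell: Everything matches until log position 6, which reads 'enter update_gauge: left 4 right 4' in place of 'enter update_gauge: left 4 right 1'.
Call chain: main -> split_margin(1, 18) (called at line 57).
First divergence: position 6 — the shown line 'enter update_gauge: left 4 right 4' should read 'enter update_gauge: left 4 right 1'.
Intended log window:
  4: scan_readings done: 4
  5: audit_lot: 5 entries, threshold 9
  6: enter update_gauge: left 4 right 1
  7: driver got 4
Execution walk:
  scan_readings([10, 9, 12, 4, 12]) -> 4  [called from settle_round, line 26]
  audit_lot([10, 9, 12, 4, 12], 9) -> 1  [called from settle_round, line 27]
  update_gauge(4, 4) -> 1  [called from settle_round, line 28]
  settle_round([10, 9, 12, 4, 12], 9) -> 1  [called from main, line 53]
  bind_quota([10, 9, 12, 4, 12], 9) -> 1  [called from gauge_drift, line 38]
  gauge_drift([10, 9, 12, 4, 12], 9) -> 18  [called from main, line 55]
  split_margin(1, 18) -> 1  [called from main, line 57]
Origin of each log line:
  1: from main, line 52
  2: from settle_round, line 25
  3: from scan_readings, line 2
  4: from scan_readings, line 7
  5: from audit_lot, line 11
  6: from update_gauge, line 19
  7: from main, line 54
  8: from gauge_drift, line 37
  9: from bind_quota, line 31
  10: from gauge_drift, line 39
  11: from main, line 56
  12: from split_margin, line 44
A correct fix: line 28: replace `update_gauge(count, count)` with `update_gauge(count, rate)`.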